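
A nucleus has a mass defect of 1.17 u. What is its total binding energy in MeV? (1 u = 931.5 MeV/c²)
B.E. = Δm × 931.5 = 1090 MeV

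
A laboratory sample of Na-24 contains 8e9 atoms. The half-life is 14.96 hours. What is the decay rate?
A = λN = 3.707e8 decays/hour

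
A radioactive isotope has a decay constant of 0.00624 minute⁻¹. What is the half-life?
t½ = ln(2)/λ = 111.1 minutes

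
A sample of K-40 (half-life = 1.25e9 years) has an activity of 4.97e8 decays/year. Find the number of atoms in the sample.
N = A/λ = 8.963e17 atoms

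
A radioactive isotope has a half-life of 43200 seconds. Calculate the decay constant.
λ = ln(2)/t½ = 1.605e-5 second⁻¹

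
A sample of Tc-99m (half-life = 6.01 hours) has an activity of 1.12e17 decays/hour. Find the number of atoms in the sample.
N = A/λ = 9.711e17 atoms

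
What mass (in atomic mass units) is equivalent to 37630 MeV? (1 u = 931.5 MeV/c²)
m = E/c² = 40.4 u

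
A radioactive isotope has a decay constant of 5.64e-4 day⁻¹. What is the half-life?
t½ = ln(2)/λ = 1229 days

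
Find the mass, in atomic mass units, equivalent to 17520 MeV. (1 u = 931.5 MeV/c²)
m = E/c² = 18.81 u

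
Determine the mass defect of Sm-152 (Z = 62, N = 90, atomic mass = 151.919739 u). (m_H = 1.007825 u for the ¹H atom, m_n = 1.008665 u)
Δm = Z·m_H + N·m_n − M = 1.345 u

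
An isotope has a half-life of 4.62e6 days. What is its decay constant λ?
λ = ln(2)/t½ = 1.5e-7 day⁻¹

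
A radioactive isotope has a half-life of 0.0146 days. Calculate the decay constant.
λ = ln(2)/t½ = 47.48 day⁻¹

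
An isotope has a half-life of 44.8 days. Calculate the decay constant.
λ = ln(2)/t½ = 0.01547 day⁻¹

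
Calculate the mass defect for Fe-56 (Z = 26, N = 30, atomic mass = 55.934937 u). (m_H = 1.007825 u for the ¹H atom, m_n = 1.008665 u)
Δm = Z·m_H + N·m_n − M = 0.5285 u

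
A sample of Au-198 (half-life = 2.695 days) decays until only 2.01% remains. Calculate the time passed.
t = t½ × log₂(N₀/N) = 15.19 days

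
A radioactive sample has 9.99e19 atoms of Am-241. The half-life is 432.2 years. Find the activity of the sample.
A = λN = 1.602e17 decays/year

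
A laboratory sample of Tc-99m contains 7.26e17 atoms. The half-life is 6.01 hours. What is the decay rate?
A = λN = 8.373e16 decays/hour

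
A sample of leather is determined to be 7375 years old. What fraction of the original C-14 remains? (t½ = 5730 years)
N/N₀ = (1/2)^(t/t½) = 0.4098 = 41%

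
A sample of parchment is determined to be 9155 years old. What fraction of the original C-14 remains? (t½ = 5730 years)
N/N₀ = (1/2)^(t/t½) = 0.3304 = 33%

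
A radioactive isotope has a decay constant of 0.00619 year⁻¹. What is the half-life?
t½ = ln(2)/λ = 112 years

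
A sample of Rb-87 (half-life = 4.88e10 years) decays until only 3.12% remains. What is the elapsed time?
t = t½ × log₂(N₀/N) = 2.441e11 years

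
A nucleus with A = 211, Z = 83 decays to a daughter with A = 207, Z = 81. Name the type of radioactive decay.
ΔA = -4, ΔZ = -2 ⇒ alpha decay (α)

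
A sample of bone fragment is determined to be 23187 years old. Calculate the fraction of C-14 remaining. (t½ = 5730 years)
N/N₀ = (1/2)^(t/t½) = 0.06051 = 6.05%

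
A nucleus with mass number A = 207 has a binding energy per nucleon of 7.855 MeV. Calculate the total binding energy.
B.E. = 7.855 × 207 = 1626 MeV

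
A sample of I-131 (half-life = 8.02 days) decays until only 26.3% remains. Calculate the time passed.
t = t½ × log₂(N₀/N) = 15.45 days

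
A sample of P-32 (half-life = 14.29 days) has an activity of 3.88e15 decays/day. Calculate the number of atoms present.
N = A/λ = 7.999e16 atoms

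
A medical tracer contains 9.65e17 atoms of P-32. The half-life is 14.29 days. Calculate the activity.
A = λN = 4.681e16 decays/day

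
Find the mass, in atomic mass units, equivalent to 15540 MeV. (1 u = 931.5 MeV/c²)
m = E/c² = 16.68 u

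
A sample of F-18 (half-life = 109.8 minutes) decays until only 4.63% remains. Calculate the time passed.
t = t½ × log₂(N₀/N) = 486.7 minutes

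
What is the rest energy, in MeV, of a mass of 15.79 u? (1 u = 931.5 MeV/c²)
E = mc² = 14710 MeV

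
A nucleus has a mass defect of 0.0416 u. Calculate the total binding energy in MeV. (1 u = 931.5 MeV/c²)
B.E. = Δm × 931.5 = 38.75 MeV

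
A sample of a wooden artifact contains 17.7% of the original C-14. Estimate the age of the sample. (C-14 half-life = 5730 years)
Age = t½ × log₂(1/ratio) = 14310 years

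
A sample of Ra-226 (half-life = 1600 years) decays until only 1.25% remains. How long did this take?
t = t½ × log₂(N₀/N) = 10120 years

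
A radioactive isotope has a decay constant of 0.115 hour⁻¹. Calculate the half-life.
t½ = ln(2)/λ = 6.027 hours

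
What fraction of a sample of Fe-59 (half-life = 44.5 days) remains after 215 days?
N/N₀ = (1/2)^(t/t½) = 0.03512 = 3.51%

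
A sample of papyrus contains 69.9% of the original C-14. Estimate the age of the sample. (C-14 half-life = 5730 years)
Age = t½ × log₂(1/ratio) = 2960 years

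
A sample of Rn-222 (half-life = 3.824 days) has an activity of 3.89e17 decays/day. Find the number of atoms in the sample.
N = A/λ = 2.146e18 atoms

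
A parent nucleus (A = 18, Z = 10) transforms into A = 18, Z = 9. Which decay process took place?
ΔA = 0, ΔZ = -1 ⇒ beta-plus decay (β⁺) or electron capture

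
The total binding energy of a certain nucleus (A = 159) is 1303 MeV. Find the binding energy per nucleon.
B.E./A = 1303/159 = 8.195 MeV/nucleon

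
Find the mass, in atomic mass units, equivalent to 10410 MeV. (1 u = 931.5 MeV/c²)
m = E/c² = 11.18 u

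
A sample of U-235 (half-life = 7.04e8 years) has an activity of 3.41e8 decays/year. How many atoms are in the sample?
N = A/λ = 3.463e17 atoms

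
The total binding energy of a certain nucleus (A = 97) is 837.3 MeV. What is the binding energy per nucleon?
B.E./A = 837.3/97 = 8.632 MeV/nucleon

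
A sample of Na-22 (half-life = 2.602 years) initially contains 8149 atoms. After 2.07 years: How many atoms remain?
N = N₀(1/2)^(t/t½) = 4695 atoms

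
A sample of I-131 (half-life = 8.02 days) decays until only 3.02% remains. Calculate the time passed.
t = t½ × log₂(N₀/N) = 40.5 days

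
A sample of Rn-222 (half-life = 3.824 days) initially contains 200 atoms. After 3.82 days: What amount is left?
N = N₀(1/2)^(t/t½) = 100.1 atoms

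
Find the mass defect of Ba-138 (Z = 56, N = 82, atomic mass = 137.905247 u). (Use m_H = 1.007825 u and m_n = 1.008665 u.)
Δm = Z·m_H + N·m_n − M = 1.243 u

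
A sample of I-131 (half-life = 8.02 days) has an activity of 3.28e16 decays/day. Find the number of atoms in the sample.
N = A/λ = 3.795e17 atoms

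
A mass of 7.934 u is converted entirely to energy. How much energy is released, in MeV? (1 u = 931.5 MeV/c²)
E = mc² = 7391 MeV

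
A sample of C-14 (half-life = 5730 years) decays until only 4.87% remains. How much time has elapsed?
t = t½ × log₂(N₀/N) = 24980 years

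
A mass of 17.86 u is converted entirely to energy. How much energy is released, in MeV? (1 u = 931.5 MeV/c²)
E = mc² = 16640 MeV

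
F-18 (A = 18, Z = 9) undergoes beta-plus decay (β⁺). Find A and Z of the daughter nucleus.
Daughter: A = 18, Z = 8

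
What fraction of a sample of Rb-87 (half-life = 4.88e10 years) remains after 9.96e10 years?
N/N₀ = (1/2)^(t/t½) = 0.243 = 24.3%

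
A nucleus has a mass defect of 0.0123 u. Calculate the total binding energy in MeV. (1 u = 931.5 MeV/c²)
B.E. = Δm × 931.5 = 11.46 MeV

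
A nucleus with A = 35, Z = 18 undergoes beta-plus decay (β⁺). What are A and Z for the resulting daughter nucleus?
Daughter: A = 35, Z = 17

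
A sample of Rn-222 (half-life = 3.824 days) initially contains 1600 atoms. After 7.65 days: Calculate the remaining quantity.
N = N₀(1/2)^(t/t½) = 399.9 atoms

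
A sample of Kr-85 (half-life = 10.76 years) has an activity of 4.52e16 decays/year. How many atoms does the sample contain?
N = A/λ = 7.017e17 atoms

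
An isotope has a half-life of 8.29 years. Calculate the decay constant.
λ = ln(2)/t½ = 0.08361 year⁻¹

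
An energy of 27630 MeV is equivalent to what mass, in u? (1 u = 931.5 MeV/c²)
m = E/c² = 29.66 u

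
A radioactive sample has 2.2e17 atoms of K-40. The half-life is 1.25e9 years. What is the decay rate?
A = λN = 1.22e8 decays/year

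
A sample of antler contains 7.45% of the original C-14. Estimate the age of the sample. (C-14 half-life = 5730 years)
Age = t½ × log₂(1/ratio) = 21470 years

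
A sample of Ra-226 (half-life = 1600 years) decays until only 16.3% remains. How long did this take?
t = t½ × log₂(N₀/N) = 4187 years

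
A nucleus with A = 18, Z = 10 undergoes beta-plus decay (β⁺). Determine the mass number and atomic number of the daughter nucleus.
Daughter: A = 18, Z = 9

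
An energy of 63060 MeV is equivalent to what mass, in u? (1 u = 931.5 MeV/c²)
m = E/c² = 67.7 u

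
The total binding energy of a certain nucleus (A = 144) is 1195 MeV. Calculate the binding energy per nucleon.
B.E./A = 1195/144 = 8.299 MeV/nucleon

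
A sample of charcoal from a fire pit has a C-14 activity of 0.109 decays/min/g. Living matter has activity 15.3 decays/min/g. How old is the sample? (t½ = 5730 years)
Age = t½ × log₂(A₀/A) = 40870 years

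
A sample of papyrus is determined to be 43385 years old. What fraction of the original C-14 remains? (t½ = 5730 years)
N/N₀ = (1/2)^(t/t½) = 0.005257 = 0.526%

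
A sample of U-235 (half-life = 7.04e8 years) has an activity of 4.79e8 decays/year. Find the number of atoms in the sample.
N = A/λ = 4.865e17 atoms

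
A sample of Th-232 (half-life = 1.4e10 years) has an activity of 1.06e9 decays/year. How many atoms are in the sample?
N = A/λ = 2.141e19 atoms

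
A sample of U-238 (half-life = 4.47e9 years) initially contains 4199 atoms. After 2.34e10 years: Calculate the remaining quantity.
N = N₀(1/2)^(t/t½) = 111.5 atoms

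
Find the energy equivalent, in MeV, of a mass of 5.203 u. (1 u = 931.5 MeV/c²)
E = mc² = 4847 MeV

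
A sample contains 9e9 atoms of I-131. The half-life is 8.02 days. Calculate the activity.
A = λN = 7.778e8 decays/day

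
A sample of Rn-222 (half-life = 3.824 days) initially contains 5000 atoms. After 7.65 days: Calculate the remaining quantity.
N = N₀(1/2)^(t/t½) = 1250 atoms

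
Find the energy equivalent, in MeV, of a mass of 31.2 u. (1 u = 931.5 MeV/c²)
E = mc² = 29060 MeV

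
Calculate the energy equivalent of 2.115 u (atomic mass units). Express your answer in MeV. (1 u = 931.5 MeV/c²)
E = mc² = 1970 MeV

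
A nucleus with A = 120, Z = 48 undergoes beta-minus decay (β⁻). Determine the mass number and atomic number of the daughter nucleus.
Daughter: A = 120, Z = 49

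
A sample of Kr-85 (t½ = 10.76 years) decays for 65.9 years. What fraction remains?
N/N₀ = (1/2)^(t/t½) = 0.01433 = 1.43%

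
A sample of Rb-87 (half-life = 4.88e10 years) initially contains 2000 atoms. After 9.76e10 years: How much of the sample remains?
N = N₀(1/2)^(t/t½) = 500 atoms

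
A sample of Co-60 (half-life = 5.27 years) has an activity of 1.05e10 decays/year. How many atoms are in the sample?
N = A/λ = 7.983e10 atoms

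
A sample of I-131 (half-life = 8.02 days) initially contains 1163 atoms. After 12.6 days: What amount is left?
N = N₀(1/2)^(t/t½) = 391.4 atoms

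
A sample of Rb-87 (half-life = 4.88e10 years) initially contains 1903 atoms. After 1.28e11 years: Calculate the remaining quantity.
N = N₀(1/2)^(t/t½) = 308.9 atoms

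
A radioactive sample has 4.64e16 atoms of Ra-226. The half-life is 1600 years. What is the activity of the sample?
A = λN = 2.01e13 decays/year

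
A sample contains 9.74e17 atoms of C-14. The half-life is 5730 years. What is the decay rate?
A = λN = 1.178e14 decays/year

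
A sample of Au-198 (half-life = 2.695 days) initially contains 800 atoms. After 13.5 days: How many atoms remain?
N = N₀(1/2)^(t/t½) = 24.84 atoms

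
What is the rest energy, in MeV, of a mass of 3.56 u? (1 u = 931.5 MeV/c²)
E = mc² = 3316 MeV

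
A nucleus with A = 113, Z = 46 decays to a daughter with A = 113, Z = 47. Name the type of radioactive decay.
ΔA = 0, ΔZ = +1 ⇒ beta-minus decay (β⁻)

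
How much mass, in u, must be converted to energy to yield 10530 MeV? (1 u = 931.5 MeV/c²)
m = E/c² = 11.3 u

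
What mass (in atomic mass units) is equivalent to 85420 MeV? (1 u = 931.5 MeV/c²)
m = E/c² = 91.7 u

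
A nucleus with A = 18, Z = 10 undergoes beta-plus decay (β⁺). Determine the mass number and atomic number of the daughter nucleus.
Daughter: A = 18, Z = 9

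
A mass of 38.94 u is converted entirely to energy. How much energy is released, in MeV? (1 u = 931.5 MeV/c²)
E = mc² = 36270 MeV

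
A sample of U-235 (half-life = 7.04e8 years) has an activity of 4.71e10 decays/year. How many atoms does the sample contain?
N = A/λ = 4.784e19 atoms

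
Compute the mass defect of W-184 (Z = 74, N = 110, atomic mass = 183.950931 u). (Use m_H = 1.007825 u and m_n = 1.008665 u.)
Δm = Z·m_H + N·m_n − M = 1.581 u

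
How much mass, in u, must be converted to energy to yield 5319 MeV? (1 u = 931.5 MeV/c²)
m = E/c² = 5.71 u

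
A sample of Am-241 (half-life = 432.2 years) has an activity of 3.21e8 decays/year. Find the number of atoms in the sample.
N = A/λ = 2.002e11 atoms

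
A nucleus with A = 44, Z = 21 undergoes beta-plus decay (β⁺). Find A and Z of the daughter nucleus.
Daughter: A = 44, Z = 20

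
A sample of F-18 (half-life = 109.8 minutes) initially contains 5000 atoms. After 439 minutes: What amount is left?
N = N₀(1/2)^(t/t½) = 312.9 atoms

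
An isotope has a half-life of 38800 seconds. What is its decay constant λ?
λ = ln(2)/t½ = 1.786e-5 second⁻¹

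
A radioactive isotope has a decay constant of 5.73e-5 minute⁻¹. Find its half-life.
t½ = ln(2)/λ = 12100 minutes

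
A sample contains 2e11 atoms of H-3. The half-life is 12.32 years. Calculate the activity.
A = λN = 1.125e10 decays/year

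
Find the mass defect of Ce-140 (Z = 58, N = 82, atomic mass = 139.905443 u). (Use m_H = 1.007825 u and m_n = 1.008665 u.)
Δm = Z·m_H + N·m_n − M = 1.259 u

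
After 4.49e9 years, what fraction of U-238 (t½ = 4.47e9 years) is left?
N/N₀ = (1/2)^(t/t½) = 0.4985 = 49.8%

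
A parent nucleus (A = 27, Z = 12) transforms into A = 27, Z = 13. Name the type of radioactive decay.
ΔA = 0, ΔZ = +1 ⇒ beta-minus decay (β⁻)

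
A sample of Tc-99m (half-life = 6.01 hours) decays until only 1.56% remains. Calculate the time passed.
t = t½ × log₂(N₀/N) = 36.07 hours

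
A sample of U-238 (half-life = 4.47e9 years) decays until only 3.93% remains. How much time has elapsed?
t = t½ × log₂(N₀/N) = 2.087e10 years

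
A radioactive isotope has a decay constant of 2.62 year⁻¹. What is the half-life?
t½ = ln(2)/λ = 0.2646 years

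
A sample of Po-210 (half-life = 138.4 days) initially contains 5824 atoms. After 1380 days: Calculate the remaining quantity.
N = N₀(1/2)^(t/t½) = 5.803 atoms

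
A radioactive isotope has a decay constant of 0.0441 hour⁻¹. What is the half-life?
t½ = ln(2)/λ = 15.72 hours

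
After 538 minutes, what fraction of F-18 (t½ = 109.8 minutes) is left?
N/N₀ = (1/2)^(t/t½) = 0.0335 = 3.35%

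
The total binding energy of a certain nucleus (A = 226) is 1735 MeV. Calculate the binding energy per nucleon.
B.E./A = 1735/226 = 7.677 MeV/nucleon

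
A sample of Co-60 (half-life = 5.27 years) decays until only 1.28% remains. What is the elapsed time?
t = t½ × log₂(N₀/N) = 33.14 years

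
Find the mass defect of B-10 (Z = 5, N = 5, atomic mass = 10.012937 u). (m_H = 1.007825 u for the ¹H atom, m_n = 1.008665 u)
Δm = Z·m_H + N·m_n − M = 0.06951 u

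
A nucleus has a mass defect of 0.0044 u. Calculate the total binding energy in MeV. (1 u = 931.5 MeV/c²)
B.E. = Δm × 931.5 = 4.099 MeV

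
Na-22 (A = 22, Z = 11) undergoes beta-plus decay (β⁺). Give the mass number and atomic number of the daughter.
Daughter: A = 22, Z = 10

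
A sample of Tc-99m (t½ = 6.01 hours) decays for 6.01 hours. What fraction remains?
N/N₀ = (1/2)^(t/t½) = 0.5 = 50%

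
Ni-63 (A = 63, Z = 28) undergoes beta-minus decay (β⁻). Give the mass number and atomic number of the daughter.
Daughter: A = 63, Z = 29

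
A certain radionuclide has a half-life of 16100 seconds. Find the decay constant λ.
λ = ln(2)/t½ = 4.305e-5 second⁻¹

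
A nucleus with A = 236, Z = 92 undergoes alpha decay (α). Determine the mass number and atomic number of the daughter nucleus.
Daughter: A = 232, Z = 90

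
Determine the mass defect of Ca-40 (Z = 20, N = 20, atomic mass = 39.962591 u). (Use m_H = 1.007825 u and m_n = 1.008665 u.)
Δm = Z·m_H + N·m_n − M = 0.3672 u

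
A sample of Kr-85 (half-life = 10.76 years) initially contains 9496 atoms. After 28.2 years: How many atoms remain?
N = N₀(1/2)^(t/t½) = 1544 atoms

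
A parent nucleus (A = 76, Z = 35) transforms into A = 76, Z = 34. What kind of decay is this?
ΔA = 0, ΔZ = -1 ⇒ beta-plus decay (β⁺) or electron capture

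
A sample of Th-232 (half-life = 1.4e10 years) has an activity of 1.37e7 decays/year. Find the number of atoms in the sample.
N = A/λ = 2.767e17 atoms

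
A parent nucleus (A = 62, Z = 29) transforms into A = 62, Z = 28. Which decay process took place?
ΔA = 0, ΔZ = -1 ⇒ beta-plus decay (β⁺) or electron capture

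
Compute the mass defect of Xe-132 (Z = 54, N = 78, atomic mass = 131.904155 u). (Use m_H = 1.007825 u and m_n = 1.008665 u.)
Δm = Z·m_H + N·m_n − M = 1.194 u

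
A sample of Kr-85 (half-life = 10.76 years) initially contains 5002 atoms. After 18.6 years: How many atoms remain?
N = N₀(1/2)^(t/t½) = 1509 atoms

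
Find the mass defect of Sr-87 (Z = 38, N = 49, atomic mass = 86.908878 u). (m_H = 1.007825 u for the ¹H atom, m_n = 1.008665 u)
Δm = Z·m_H + N·m_n − M = 0.8131 u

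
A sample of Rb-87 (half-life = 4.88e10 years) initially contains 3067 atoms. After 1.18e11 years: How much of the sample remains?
N = N₀(1/2)^(t/t½) = 573.9 atoms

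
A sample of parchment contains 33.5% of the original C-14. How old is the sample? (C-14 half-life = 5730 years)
Age = t½ × log₂(1/ratio) = 9041 years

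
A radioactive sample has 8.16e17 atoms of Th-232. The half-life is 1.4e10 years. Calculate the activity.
A = λN = 4.04e7 decays/year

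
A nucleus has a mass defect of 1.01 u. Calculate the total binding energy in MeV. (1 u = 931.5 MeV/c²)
B.E. = Δm × 931.5 = 940.8 MeV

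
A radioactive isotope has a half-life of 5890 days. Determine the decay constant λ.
λ = ln(2)/t½ = 1.177e-4 day⁻¹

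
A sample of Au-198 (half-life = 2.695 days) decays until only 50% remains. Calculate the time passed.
t = t½ × log₂(N₀/N) = 2.695 days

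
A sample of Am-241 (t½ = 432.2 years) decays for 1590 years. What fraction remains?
N/N₀ = (1/2)^(t/t½) = 0.07808 = 7.81%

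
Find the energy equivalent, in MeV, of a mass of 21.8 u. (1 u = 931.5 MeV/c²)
E = mc² = 20310 MeV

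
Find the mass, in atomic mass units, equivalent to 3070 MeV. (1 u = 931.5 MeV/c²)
m = E/c² = 3.296 u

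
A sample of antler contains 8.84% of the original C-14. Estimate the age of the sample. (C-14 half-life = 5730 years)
Age = t½ × log₂(1/ratio) = 20050 years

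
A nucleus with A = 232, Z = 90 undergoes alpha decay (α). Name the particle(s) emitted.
α particle = ⁴₂He (2 protons + 2 neutrons)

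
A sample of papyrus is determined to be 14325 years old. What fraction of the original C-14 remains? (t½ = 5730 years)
N/N₀ = (1/2)^(t/t½) = 0.1768 = 17.7%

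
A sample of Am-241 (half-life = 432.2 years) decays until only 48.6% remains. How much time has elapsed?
t = t½ × log₂(N₀/N) = 449.9 years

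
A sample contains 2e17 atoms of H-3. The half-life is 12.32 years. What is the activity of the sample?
A = λN = 1.125e16 decays/year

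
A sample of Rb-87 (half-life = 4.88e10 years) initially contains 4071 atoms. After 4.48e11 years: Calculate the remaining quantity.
N = N₀(1/2)^(t/t½) = 7.017 atoms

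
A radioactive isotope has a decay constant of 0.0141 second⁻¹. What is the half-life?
t½ = ln(2)/λ = 49.16 seconds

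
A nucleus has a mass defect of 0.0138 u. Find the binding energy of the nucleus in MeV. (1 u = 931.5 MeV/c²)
B.E. = Δm × 931.5 = 12.85 MeV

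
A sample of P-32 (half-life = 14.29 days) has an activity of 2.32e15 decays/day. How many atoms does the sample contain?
N = A/λ = 4.783e16 atoms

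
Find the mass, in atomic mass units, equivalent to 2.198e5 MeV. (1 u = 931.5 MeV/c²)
m = E/c² = 236 u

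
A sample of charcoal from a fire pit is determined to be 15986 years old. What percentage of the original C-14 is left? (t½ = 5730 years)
N/N₀ = (1/2)^(t/t½) = 0.1446 = 14.5%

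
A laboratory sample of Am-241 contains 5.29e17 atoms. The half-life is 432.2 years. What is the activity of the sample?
A = λN = 8.484e14 decays/year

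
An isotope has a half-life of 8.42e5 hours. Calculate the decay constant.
λ = ln(2)/t½ = 8.232e-7 hour⁻¹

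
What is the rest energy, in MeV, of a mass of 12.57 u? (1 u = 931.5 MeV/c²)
E = mc² = 11710 MeV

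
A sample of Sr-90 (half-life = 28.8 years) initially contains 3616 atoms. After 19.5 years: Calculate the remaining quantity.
N = N₀(1/2)^(t/t½) = 2262 atoms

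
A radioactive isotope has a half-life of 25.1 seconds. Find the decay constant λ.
λ = ln(2)/t½ = 0.02762 second⁻¹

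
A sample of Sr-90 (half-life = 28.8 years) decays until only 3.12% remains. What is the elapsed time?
t = t½ × log₂(N₀/N) = 144.1 years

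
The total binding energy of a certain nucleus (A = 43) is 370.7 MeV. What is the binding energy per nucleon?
B.E./A = 370.7/43 = 8.621 MeV/nucleon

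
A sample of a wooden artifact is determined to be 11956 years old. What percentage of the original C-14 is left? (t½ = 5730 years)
N/N₀ = (1/2)^(t/t½) = 0.2354 = 23.5%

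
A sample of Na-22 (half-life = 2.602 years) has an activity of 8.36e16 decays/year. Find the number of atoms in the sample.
N = A/λ = 3.138e17 atoms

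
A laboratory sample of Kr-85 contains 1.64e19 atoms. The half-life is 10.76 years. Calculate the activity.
A = λN = 1.056e18 decays/year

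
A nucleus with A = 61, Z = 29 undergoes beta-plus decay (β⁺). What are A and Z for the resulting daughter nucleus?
Daughter: A = 61, Z = 28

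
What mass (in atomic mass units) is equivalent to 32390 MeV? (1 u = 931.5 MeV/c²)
m = E/c² = 34.77 u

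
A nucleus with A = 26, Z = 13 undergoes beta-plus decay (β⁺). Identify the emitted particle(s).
β⁺: positron (e⁺) + neutrino (νₑ)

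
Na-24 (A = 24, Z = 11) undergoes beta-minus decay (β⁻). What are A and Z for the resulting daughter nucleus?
Daughter: A = 24, Z = 12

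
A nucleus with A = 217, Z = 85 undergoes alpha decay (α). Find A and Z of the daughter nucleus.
Daughter: A = 213, Z = 83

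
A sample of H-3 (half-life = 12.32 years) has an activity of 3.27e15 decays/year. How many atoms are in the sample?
N = A/λ = 5.812e16 atoms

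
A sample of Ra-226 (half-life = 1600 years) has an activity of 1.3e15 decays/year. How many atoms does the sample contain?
N = A/λ = 3.001e18 atoms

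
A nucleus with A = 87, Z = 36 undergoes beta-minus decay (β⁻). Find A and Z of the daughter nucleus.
Daughter: A = 87, Z = 37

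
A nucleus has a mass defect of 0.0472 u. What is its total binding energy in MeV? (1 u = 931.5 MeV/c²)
B.E. = Δm × 931.5 = 43.97 MeV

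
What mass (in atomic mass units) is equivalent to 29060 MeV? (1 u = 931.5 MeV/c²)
m = E/c² = 31.2 u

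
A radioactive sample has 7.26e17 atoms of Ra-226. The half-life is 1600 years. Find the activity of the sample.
A = λN = 3.145e14 decays/year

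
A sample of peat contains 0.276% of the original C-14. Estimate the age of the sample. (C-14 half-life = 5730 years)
Age = t½ × log₂(1/ratio) = 48710 years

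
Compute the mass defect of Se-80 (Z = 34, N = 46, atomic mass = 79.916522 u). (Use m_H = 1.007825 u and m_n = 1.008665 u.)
Δm = Z·m_H + N·m_n − M = 0.7481 u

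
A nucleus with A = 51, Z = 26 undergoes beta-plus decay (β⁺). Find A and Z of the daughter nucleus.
Daughter: A = 51, Z = 25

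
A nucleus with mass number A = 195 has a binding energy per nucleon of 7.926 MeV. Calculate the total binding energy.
B.E. = 7.926 × 195 = 1546 MeV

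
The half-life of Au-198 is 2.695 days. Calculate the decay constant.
λ = ln(2)/t½ = 0.2572 day⁻¹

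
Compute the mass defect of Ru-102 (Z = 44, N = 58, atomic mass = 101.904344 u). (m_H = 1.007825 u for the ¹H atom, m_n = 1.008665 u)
Δm = Z·m_H + N·m_n − M = 0.9425 u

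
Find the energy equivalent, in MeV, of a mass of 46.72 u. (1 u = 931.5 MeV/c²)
E = mc² = 43520 MeV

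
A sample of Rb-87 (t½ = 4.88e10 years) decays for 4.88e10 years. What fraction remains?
N/N₀ = (1/2)^(t/t½) = 0.5 = 50%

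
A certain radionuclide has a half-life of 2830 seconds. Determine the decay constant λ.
λ = ln(2)/t½ = 2.449e-4 second⁻¹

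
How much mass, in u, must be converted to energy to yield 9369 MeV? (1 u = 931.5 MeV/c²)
m = E/c² = 10.06 u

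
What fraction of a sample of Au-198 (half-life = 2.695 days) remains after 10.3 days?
N/N₀ = (1/2)^(t/t½) = 0.07071 = 7.07%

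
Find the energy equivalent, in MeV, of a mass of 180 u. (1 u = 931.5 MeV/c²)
E = mc² = 1.677e5 MeV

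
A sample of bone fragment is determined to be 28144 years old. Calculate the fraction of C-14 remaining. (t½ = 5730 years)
N/N₀ = (1/2)^(t/t½) = 0.03322 = 3.32%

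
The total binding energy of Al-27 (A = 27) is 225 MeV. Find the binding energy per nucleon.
B.E./A = 225/27 = 8.333 MeV/nucleon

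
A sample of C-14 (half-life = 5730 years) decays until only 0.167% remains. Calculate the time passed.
t = t½ × log₂(N₀/N) = 52860 years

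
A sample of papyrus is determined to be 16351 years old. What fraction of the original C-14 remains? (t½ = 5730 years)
N/N₀ = (1/2)^(t/t½) = 0.1384 = 13.8%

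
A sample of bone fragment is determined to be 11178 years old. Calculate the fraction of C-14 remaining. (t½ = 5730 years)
N/N₀ = (1/2)^(t/t½) = 0.2587 = 25.9%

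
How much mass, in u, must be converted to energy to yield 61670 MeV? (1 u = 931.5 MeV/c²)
m = E/c² = 66.21 u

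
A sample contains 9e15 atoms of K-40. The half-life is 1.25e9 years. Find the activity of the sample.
A = λN = 4.991e6 decays/year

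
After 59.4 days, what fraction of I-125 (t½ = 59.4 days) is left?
N/N₀ = (1/2)^(t/t½) = 0.5 = 50%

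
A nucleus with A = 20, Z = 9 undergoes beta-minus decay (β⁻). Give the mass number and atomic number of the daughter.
Daughter: A = 20, Z = 10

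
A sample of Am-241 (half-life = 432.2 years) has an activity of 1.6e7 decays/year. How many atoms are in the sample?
N = A/λ = 9.977e9 atoms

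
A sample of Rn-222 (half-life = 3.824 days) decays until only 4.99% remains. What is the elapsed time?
t = t½ × log₂(N₀/N) = 16.54 days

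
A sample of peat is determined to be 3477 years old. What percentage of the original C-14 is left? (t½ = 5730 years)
N/N₀ = (1/2)^(t/t½) = 0.6566 = 65.7%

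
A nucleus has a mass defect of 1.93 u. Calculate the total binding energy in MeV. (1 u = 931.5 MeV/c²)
B.E. = Δm × 931.5 = 1798 MeV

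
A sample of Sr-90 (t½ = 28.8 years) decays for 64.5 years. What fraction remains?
N/N₀ = (1/2)^(t/t½) = 0.2117 = 21.2%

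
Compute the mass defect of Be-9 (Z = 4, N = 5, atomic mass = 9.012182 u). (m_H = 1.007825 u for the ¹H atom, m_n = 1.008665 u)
Δm = Z·m_H + N·m_n − M = 0.06244 u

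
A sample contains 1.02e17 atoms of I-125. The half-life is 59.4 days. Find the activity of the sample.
A = λN = 1.19e15 decays/day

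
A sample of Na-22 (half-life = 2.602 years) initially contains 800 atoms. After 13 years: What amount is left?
N = N₀(1/2)^(t/t½) = 25.07 atoms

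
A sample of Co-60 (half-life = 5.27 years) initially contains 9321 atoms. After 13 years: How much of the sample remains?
N = N₀(1/2)^(t/t½) = 1686 atoms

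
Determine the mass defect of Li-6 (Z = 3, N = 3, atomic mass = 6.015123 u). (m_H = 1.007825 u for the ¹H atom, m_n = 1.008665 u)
Δm = Z·m_H + N·m_n − M = 0.03435 u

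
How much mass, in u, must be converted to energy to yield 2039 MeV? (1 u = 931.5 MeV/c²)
m = E/c² = 2.189 u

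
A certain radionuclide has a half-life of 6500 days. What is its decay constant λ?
λ = ln(2)/t½ = 1.066e-4 day⁻¹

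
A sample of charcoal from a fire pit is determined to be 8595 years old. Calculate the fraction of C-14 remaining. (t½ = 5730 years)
N/N₀ = (1/2)^(t/t½) = 0.3536 = 35.4%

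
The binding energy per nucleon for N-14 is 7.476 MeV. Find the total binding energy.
B.E. = 7.476 × 14 = 104.7 MeV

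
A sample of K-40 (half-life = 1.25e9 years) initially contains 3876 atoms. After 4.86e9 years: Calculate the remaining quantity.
N = N₀(1/2)^(t/t½) = 261.8 atoms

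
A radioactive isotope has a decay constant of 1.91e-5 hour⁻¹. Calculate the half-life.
t½ = ln(2)/λ = 36290 hours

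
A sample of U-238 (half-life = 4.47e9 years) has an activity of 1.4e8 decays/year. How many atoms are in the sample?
N = A/λ = 9.028e17 atoms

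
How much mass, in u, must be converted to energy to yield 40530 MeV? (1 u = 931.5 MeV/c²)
m = E/c² = 43.51 u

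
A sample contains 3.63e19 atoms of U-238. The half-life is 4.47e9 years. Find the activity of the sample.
A = λN = 5.629e9 decays/year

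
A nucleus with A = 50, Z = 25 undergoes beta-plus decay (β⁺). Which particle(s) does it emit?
β⁺: positron (e⁺) + neutrino (νₑ)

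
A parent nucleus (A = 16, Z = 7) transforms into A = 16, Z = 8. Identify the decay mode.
ΔA = 0, ΔZ = +1 ⇒ beta-minus decay (β⁻)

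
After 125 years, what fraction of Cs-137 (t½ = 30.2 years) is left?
N/N₀ = (1/2)^(t/t½) = 0.05676 = 5.68%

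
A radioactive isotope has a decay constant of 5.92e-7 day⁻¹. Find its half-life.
t½ = ln(2)/λ = 1.171e6 days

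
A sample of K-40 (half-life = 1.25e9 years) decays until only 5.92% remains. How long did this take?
t = t½ × log₂(N₀/N) = 5.098e9 years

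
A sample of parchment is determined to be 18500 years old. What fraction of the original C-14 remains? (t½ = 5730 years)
N/N₀ = (1/2)^(t/t½) = 0.1067 = 10.7%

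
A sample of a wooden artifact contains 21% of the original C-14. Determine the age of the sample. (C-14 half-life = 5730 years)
Age = t½ × log₂(1/ratio) = 12900 years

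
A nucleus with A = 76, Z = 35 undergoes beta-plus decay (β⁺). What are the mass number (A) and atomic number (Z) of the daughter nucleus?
Daughter: A = 76, Z = 34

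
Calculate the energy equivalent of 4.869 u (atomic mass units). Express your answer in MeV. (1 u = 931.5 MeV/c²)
E = mc² = 4535 MeV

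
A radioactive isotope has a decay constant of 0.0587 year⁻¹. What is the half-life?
t½ = ln(2)/λ = 11.81 years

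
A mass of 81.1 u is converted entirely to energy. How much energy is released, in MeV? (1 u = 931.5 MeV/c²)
E = mc² = 75540 MeV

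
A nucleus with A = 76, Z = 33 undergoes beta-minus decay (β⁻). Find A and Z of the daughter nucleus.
Daughter: A = 76, Z = 34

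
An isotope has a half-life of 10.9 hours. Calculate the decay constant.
λ = ln(2)/t½ = 0.06359 hour⁻¹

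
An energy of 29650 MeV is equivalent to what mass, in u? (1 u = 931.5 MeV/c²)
m = E/c² = 31.83 u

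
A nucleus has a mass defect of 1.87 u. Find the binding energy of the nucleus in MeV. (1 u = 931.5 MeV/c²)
B.E. = Δm × 931.5 = 1742 MeV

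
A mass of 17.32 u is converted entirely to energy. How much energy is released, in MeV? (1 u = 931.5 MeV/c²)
E = mc² = 16130 MeV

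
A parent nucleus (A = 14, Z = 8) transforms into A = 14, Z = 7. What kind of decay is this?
ΔA = 0, ΔZ = -1 ⇒ beta-plus decay (β⁺) or electron capture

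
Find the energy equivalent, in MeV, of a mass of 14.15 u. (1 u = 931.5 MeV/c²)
E = mc² = 13180 MeV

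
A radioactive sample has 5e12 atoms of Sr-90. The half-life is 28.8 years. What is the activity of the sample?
A = λN = 1.203e11 decays/year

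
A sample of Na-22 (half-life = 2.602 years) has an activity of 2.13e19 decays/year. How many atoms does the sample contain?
N = A/λ = 7.996e19 atoms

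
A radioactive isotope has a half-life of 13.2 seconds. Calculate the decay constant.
λ = ln(2)/t½ = 0.05251 second⁻¹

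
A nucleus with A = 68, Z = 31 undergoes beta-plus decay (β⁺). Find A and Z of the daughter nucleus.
Daughter: A = 68, Z = 30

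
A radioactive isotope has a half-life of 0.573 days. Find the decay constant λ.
λ = ln(2)/t½ = 1.21 day⁻¹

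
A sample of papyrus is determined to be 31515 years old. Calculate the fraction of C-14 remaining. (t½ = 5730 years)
N/N₀ = (1/2)^(t/t½) = 0.0221 = 2.21%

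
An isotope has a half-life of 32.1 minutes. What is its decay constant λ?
λ = ln(2)/t½ = 0.02159 minute⁻¹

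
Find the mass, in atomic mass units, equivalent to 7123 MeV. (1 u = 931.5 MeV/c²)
m = E/c² = 7.647 u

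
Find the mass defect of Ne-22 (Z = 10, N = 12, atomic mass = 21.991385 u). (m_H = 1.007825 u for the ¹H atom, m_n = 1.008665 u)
Δm = Z·m_H + N·m_n − M = 0.1908 u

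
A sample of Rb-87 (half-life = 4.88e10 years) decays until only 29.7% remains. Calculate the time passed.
t = t½ × log₂(N₀/N) = 8.547e10 years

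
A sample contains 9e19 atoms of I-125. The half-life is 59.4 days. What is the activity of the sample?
A = λN = 1.05e18 decays/day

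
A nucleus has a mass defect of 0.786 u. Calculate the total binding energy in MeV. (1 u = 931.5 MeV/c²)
B.E. = Δm × 931.5 = 732.2 MeV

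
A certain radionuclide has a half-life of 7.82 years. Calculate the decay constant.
λ = ln(2)/t½ = 0.08864 year⁻¹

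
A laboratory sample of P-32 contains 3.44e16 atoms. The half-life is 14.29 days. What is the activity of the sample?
A = λN = 1.669e15 decays/day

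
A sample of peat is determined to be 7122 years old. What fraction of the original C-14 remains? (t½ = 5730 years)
N/N₀ = (1/2)^(t/t½) = 0.4225 = 42.3%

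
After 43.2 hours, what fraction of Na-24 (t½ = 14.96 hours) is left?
N/N₀ = (1/2)^(t/t½) = 0.1351 = 13.5%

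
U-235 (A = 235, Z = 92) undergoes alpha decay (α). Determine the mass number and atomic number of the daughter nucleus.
Daughter: A = 231, Z = 90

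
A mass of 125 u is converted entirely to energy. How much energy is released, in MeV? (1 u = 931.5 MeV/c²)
E = mc² = 1.164e5 MeV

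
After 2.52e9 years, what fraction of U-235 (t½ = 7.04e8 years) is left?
N/N₀ = (1/2)^(t/t½) = 0.08365 = 8.36%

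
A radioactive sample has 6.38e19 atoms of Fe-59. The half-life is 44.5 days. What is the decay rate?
A = λN = 9.938e17 decays/day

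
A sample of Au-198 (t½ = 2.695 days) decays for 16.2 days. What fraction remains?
N/N₀ = (1/2)^(t/t½) = 0.0155 = 1.55%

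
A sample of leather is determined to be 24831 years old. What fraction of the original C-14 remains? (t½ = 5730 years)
N/N₀ = (1/2)^(t/t½) = 0.0496 = 4.96%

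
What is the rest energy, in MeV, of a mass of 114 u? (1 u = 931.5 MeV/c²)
E = mc² = 1.062e5 MeV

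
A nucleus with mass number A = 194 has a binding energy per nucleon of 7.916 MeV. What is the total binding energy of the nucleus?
B.E. = 7.916 × 194 = 1536 MeV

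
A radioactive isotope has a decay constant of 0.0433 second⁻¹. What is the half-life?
t½ = ln(2)/λ = 16.01 seconds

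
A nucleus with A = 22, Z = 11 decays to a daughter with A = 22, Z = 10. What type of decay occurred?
ΔA = 0, ΔZ = -1 ⇒ beta-plus decay (β⁺) or electron capture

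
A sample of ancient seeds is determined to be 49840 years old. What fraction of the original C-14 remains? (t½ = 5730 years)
N/N₀ = (1/2)^(t/t½) = 0.002408 = 0.241%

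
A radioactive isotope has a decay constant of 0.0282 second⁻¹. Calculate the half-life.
t½ = ln(2)/λ = 24.58 seconds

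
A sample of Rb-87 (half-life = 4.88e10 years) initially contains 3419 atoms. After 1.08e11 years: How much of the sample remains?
N = N₀(1/2)^(t/t½) = 737.4 atoms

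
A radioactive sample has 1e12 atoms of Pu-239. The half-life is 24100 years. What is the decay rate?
A = λN = 2.876e7 decays/year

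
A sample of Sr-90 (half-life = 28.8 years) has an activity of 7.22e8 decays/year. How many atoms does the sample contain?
N = A/λ = 3e10 atoms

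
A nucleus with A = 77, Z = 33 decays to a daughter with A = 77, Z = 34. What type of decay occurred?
ΔA = 0, ΔZ = +1 ⇒ beta-minus decay (β⁻)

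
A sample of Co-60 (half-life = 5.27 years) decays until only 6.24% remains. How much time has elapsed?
t = t½ × log₂(N₀/N) = 21.09 years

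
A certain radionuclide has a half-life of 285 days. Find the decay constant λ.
λ = ln(2)/t½ = 0.002432 day⁻¹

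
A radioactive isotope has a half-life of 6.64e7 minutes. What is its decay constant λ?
λ = ln(2)/t½ = 1.044e-8 minute⁻¹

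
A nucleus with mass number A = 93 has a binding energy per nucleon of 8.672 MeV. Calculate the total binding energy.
B.E. = 8.672 × 93 = 806.5 MeV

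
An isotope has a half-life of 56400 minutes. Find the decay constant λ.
λ = ln(2)/t½ = 1.229e-5 minute⁻¹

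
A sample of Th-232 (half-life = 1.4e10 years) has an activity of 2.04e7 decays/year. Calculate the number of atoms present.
N = A/λ = 4.12e17 atoms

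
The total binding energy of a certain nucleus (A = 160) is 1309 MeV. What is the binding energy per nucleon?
B.E./A = 1309/160 = 8.181 MeV/nucleon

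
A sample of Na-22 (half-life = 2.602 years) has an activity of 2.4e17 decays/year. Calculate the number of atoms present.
N = A/λ = 9.009e17 atoms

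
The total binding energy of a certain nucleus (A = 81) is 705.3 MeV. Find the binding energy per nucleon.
B.E./A = 705.3/81 = 8.707 MeV/nucleon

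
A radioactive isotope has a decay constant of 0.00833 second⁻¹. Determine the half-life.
t½ = ln(2)/λ = 83.21 seconds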